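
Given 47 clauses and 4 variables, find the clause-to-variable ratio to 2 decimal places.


Clause-to-variable ratio = clauses / variables.
47 / 4 = 11.75.

11.75


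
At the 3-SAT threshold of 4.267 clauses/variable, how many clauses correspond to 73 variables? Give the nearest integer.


The 3-SAT phase transition occurs at approximately 4.267 clauses per variable.
m = 4.267 * 73 = 311.491.
Rounded to nearest integer: 311.

311


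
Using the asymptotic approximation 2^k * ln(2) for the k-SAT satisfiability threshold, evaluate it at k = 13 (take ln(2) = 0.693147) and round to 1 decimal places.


Using the asymptotic formula: threshold ~ 2^k * ln(2).
2^13 = 8192.
8192 * 0.693147 = 5678.3.

5678.3


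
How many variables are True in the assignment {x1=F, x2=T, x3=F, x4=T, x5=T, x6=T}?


The weight is the number of variables assigned True.
True variables: x2, x4, x5, x6.
Weight = 4.

4


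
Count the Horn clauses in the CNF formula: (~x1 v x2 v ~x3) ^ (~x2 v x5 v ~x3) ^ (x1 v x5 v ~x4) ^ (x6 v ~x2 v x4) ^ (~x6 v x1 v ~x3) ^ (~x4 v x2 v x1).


A Horn clause has at most one positive literal.
Clause 1: 1 positive lit(s) -> Horn
Clause 2: 1 positive lit(s) -> Horn
Clause 3: 2 positive lit(s) -> not Horn
Clause 4: 2 positive lit(s) -> not Horn
Clause 5: 1 positive lit(s) -> Horn
Clause 6: 2 positive lit(s) -> not Horn
Total Horn clauses = 3.

3


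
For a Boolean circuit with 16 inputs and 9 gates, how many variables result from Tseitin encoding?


The Tseitin transformation introduces one auxiliary variable per gate.
Total variables = inputs + gates = 16 + 9 = 25.

25


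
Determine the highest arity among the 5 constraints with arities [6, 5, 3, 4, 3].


The arities are: 6, 5, 3, 4, 3.
Scan for the maximum value.
Maximum arity = 6.

6


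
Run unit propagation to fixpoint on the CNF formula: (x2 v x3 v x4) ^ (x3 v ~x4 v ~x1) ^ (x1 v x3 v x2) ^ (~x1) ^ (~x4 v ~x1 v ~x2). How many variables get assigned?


Unit propagation repeatedly assigns the literal in any unit clause, then simplifies.
Assignments in order: x1 = F.
No further unit clauses remain.
Total variables assigned = 1.

1


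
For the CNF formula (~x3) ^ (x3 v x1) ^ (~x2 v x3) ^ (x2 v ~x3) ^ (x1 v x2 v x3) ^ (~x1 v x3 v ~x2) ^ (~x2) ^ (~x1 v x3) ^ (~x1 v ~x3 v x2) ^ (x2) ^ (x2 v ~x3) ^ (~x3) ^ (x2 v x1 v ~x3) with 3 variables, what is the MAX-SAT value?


Enumerate all 8 truth assignments.
For each, count how many of the 13 clauses are satisfied.
The formula is not fully satisfiable, so the maximum is below 13.
Maximum simultaneously satisfiable clauses = 11.

11


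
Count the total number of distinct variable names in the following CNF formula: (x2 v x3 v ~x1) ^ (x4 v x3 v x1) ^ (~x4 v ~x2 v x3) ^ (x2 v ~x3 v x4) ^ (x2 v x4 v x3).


Identify each distinct variable in the formula.
Variables found: x1, x2, x3, x4.
Total distinct variables = 4.

4


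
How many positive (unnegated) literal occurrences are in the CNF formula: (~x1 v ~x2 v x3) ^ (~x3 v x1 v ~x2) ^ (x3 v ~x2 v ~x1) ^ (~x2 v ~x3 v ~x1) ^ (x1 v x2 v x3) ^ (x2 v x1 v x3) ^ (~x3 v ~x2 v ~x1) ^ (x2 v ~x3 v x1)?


Scan each clause for unnegated literals.
Clause 1: 1 positive; Clause 2: 1 positive; Clause 3: 1 positive; Clause 4: 0 positive; Clause 5: 3 positive; Clause 6: 3 positive; Clause 7: 0 positive; Clause 8: 2 positive.
Total positive literal occurrences = 11.

11


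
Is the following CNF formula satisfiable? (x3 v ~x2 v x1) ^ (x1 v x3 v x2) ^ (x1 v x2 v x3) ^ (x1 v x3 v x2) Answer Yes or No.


Check all 8 possible truth assignments.
Number of satisfying assignments found: 6.
The formula is satisfiable.

Yes


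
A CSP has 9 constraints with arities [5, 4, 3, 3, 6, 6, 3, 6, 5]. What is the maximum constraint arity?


The arities are: 5, 4, 3, 3, 6, 6, 3, 6, 5.
Scan for the maximum value.
Maximum arity = 6.

6


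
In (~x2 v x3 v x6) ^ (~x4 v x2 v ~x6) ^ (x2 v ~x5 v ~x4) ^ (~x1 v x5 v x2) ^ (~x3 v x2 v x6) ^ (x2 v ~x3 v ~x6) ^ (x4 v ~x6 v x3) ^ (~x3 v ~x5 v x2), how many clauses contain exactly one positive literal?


A definite clause has exactly one positive literal.
Clause 1: 2 positive -> not definite
Clause 2: 1 positive -> definite
Clause 3: 1 positive -> definite
Clause 4: 2 positive -> not definite
Clause 5: 2 positive -> not definite
Clause 6: 1 positive -> definite
Clause 7: 2 positive -> not definite
Clause 8: 1 positive -> definite
Definite clause count = 4.

4


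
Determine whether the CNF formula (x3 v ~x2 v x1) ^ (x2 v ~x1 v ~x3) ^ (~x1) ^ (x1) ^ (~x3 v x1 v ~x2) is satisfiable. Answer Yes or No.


Check all 8 possible truth assignments.
Number of satisfying assignments found: 0.
The formula is unsatisfiable.

No


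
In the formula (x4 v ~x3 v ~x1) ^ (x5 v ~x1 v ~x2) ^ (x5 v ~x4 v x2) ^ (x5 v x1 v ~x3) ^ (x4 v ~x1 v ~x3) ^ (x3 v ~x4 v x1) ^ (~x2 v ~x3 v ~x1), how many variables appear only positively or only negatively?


A pure literal appears in only one polarity across all clauses.
Pure literals: x5 (positive only).
Count = 1.

1


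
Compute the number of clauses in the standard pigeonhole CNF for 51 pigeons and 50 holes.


The PHP encoding has two parts:
1) At-least-one-hole clauses: 51 (one per pigeon, each with 50 literals).
2) At-most-one-pigeon-per-hole clauses: 50 holes * C(51,2) = 50 * 1275 = 63750.
Total clauses = 51 + 63750 = 63801.

63801


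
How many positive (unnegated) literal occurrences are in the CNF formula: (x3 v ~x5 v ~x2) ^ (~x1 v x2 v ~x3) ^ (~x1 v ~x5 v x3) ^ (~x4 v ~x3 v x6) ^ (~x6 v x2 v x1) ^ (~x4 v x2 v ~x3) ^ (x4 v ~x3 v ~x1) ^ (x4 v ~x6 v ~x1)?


Scan each clause for unnegated literals.
Clause 1: 1 positive; Clause 2: 1 positive; Clause 3: 1 positive; Clause 4: 1 positive; Clause 5: 2 positive; Clause 6: 1 positive; Clause 7: 1 positive; Clause 8: 1 positive.
Total positive literal occurrences = 9.

9


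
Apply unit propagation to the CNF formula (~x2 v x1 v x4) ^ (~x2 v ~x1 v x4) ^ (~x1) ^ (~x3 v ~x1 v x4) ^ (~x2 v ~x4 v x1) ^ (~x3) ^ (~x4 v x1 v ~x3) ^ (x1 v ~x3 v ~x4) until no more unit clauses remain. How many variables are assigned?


Unit propagation repeatedly assigns the literal in any unit clause, then simplifies.
Assignments in order: x1 = F, x3 = F.
No further unit clauses remain.
Total variables assigned = 2.

2


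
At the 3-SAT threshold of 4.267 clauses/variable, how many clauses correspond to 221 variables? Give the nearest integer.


The 3-SAT phase transition occurs at approximately 4.267 clauses per variable.
m = 4.267 * 221 = 943.007.
Rounded to nearest integer: 943.

943


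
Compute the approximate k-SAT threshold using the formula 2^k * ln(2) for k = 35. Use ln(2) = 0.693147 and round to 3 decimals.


Using the asymptotic formula: threshold ~ 2^k * ln(2).
2^35 = 34359738368.
34359738368 * 0.693147 = 23816349570.564.

23816349570.564


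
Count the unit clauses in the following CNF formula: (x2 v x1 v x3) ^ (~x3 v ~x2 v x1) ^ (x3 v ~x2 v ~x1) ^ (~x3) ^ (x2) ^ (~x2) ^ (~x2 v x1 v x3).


A unit clause contains exactly one literal.
Unit clauses found: (~x3), (x2), (~x2).
Count = 3.

3


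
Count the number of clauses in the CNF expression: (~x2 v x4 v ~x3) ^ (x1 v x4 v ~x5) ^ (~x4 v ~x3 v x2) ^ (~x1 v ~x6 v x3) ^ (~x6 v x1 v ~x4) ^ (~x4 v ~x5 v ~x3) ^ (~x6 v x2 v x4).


Each group enclosed in parentheses joined by ^ is one clause.
Counting the conjuncts: 7 clauses.

7


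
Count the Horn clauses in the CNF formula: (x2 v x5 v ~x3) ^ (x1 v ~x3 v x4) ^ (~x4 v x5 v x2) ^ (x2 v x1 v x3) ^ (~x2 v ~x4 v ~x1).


A Horn clause has at most one positive literal.
Clause 1: 2 positive lit(s) -> not Horn
Clause 2: 2 positive lit(s) -> not Horn
Clause 3: 2 positive lit(s) -> not Horn
Clause 4: 3 positive lit(s) -> not Horn
Clause 5: 0 positive lit(s) -> Horn
Total Horn clauses = 1.

1


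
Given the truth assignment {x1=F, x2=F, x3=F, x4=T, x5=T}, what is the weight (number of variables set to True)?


The weight is the number of variables assigned True.
True variables: x4, x5.
Weight = 2.

2


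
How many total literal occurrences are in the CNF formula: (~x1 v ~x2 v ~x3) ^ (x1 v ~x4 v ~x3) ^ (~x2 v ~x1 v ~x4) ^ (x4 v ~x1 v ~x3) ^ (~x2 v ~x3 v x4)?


Clause lengths: 3, 3, 3, 3, 3.
Sum = 3 + 3 + 3 + 3 + 3 = 15.

15


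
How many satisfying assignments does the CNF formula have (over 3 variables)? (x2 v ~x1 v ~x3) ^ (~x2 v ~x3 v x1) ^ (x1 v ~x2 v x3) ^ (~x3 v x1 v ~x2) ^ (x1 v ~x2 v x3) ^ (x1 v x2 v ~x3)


Enumerate all 8 truth assignments over 3 variables.
Test each against every clause.
Satisfying assignments found: 4.

4


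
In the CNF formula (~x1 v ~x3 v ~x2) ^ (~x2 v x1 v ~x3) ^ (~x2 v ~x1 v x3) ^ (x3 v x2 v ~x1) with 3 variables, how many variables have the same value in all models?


Find all satisfying assignments: 4 model(s).
Check which variables have the same value in every model.
No variable is fixed across all models.
Backbone size = 0.

0


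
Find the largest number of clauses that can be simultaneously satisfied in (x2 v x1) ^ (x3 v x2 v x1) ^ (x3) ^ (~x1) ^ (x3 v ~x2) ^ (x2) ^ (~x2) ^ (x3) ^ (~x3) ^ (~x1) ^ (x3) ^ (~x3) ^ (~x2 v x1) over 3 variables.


Enumerate all 8 truth assignments.
For each, count how many of the 13 clauses are satisfied.
The formula is not fully satisfiable, so the maximum is below 13.
Maximum simultaneously satisfiable clauses = 9.

9


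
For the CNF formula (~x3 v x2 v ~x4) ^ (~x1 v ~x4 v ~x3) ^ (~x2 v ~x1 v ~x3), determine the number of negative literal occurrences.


Scan each clause for negated literals.
Clause 1: 2 negative; Clause 2: 3 negative; Clause 3: 3 negative.
Total negative literal occurrences = 8.

8


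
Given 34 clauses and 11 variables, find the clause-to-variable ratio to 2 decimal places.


Clause-to-variable ratio = clauses / variables.
34 / 11 = 3.09.

3.09


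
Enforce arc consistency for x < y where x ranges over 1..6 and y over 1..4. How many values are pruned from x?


For the constraint x < y, x needs a supporting value in y's domain.
x can be at most 3 (one less than y's maximum).
Valid x values from domain: 3 out of 6.
Pruned = 6 - 3 = 3.

3


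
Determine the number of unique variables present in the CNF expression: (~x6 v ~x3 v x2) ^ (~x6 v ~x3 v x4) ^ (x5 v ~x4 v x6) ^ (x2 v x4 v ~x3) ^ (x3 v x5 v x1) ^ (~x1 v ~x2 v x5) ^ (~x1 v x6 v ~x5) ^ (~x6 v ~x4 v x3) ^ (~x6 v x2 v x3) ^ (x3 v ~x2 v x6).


Identify each distinct variable in the formula.
Variables found: x1, x2, x3, x4, x5, x6.
Total distinct variables = 6.

6


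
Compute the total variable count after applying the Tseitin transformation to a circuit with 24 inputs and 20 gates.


The Tseitin transformation introduces one auxiliary variable per gate.
Total variables = inputs + gates = 24 + 20 = 44.

44


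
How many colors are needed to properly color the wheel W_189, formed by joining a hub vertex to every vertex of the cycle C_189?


W_189 consists of the cycle C_189 together with a hub vertex adjacent to every cycle vertex.
The cycle C_189 needs 3 colors (odd cycle -> 3).
The hub is adjacent to every cycle vertex, so it must receive a new color distinct from all of them.
Chromatic number = 3 + 1 = 4.

4


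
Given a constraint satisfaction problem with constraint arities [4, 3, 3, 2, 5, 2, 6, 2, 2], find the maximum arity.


The arities are: 4, 3, 3, 2, 5, 2, 6, 2, 2.
Scan for the maximum value.
Maximum arity = 6.

6


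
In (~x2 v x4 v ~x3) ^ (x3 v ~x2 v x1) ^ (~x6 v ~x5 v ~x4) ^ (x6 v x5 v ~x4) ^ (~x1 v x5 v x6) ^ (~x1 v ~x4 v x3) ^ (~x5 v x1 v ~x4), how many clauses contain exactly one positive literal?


A definite clause has exactly one positive literal.
Clause 1: 1 positive -> definite
Clause 2: 2 positive -> not definite
Clause 3: 0 positive -> not definite
Clause 4: 2 positive -> not definite
Clause 5: 2 positive -> not definite
Clause 6: 1 positive -> definite
Clause 7: 1 positive -> definite
Definite clause count = 3.

3


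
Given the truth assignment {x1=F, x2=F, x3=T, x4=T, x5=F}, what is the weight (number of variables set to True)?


The weight is the number of variables assigned True.
True variables: x3, x4.
Weight = 2.

2


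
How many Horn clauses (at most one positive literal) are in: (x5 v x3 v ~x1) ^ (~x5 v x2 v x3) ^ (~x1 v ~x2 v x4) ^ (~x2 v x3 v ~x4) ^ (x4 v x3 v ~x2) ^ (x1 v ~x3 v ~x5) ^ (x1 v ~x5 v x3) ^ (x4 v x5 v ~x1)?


A Horn clause has at most one positive literal.
Clause 1: 2 positive lit(s) -> not Horn
Clause 2: 2 positive lit(s) -> not Horn
Clause 3: 1 positive lit(s) -> Horn
Clause 4: 1 positive lit(s) -> Horn
Clause 5: 2 positive lit(s) -> not Horn
Clause 6: 1 positive lit(s) -> Horn
Clause 7: 2 positive lit(s) -> not Horn
Clause 8: 2 positive lit(s) -> not Horn
Total Horn clauses = 3.

3


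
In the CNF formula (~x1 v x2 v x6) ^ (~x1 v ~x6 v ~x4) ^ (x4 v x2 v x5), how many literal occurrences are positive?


Scan each clause for unnegated literals.
Clause 1: 2 positive; Clause 2: 0 positive; Clause 3: 3 positive.
Total positive literal occurrences = 5.

5


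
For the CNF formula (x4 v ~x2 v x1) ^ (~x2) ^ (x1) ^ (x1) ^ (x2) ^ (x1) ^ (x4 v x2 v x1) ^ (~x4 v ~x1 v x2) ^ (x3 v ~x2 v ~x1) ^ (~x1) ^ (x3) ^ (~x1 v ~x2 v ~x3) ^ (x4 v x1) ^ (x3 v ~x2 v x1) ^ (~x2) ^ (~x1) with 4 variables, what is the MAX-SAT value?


Enumerate all 16 truth assignments.
For each, count how many of the 16 clauses are satisfied.
The formula is not fully satisfiable, so the maximum is below 16.
Maximum simultaneously satisfiable clauses = 13.

13


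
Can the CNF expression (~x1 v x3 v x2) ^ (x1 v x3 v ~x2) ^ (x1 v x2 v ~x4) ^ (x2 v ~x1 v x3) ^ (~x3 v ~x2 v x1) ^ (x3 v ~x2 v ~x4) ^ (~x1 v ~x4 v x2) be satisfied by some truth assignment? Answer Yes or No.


Check all 16 possible truth assignments.
Number of satisfying assignments found: 6.
The formula is satisfiable.

Yes


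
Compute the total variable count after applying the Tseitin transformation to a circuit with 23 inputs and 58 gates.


The Tseitin transformation introduces one auxiliary variable per gate.
Total variables = inputs + gates = 23 + 58 = 81.

81


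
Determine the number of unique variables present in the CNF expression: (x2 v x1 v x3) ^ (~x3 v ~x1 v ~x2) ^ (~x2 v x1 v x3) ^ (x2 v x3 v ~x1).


Identify each distinct variable in the formula.
Variables found: x1, x2, x3.
Total distinct variables = 3.

3


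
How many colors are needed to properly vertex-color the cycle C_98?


A cycle on an even number of vertices is bipartite: alternate two colors around the cycle.
Since 98 is even, two colors suffice, and at least two are needed because the graph has edges.
Chromatic number = 2.

2


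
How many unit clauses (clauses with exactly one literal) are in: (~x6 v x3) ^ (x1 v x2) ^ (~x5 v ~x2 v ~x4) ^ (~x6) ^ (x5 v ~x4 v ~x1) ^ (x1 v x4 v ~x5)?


A unit clause contains exactly one literal.
Unit clauses found: (~x6).
Count = 1.

1


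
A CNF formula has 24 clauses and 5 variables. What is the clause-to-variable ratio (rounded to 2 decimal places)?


Clause-to-variable ratio = clauses / variables.
24 / 5 = 4.8.

4.8


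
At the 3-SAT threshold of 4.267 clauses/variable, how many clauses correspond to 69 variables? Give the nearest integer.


The 3-SAT phase transition occurs at approximately 4.267 clauses per variable.
m = 4.267 * 69 = 294.423.
Rounded to nearest integer: 294.

294


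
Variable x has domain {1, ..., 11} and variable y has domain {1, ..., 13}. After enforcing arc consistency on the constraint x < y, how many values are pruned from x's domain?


For the constraint x < y, x needs a supporting value in y's domain.
x can be at most 12 (one less than y's maximum).
Valid x values from domain: 11 out of 11.
Pruned = 11 - 11 = 0.

0


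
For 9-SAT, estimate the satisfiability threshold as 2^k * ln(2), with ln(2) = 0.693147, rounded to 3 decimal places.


Using the asymptotic formula: threshold ~ 2^k * ln(2).
2^9 = 512.
512 * 0.693147 = 354.891.

354.891


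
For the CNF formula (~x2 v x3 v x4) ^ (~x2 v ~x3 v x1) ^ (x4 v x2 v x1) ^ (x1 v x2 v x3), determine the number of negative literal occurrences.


Scan each clause for negated literals.
Clause 1: 1 negative; Clause 2: 2 negative; Clause 3: 0 negative; Clause 4: 0 negative.
Total negative literal occurrences = 3.

3


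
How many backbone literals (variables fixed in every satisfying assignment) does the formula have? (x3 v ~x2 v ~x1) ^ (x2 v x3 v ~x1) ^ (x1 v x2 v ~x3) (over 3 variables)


Find all satisfying assignments: 5 model(s).
Check which variables have the same value in every model.
No variable is fixed across all models.
Backbone size = 0.

0


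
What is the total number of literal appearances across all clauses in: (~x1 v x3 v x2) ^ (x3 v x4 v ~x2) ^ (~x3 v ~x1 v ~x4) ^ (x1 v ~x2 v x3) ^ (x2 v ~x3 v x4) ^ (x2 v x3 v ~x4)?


Clause lengths: 3, 3, 3, 3, 3, 3.
Sum = 3 + 3 + 3 + 3 + 3 + 3 = 18.

18


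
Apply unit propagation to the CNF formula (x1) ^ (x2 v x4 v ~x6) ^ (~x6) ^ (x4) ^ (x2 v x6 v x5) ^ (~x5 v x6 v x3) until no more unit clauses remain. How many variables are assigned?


Unit propagation repeatedly assigns the literal in any unit clause, then simplifies.
Assignments in order: x1 = T, x6 = F, x4 = T.
No further unit clauses remain.
Total variables assigned = 3.

3


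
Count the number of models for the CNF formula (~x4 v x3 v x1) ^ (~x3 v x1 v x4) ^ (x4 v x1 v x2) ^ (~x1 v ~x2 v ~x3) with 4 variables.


Enumerate all 16 truth assignments over 4 variables.
Test each against every clause.
Satisfying assignments found: 9.

9


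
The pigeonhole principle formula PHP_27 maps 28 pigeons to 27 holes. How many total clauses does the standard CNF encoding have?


The PHP encoding has two parts:
1) At-least-one-hole clauses: 28 (one per pigeon, each with 27 literals).
2) At-most-one-pigeon-per-hole clauses: 27 holes * C(28,2) = 27 * 378 = 10206.
Total clauses = 28 + 10206 = 10234.

10234


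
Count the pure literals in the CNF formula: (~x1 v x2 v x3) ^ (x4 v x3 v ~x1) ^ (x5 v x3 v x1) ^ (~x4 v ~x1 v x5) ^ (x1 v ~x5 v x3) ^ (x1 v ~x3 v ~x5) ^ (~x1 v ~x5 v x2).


A pure literal appears in only one polarity across all clauses.
Pure literals: x2 (positive only).
Count = 1.

1


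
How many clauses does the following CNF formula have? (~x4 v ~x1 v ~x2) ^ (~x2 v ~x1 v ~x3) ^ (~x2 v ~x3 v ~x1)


Each group enclosed in parentheses joined by ^ is one clause.
Counting the conjuncts: 3 clauses.

3


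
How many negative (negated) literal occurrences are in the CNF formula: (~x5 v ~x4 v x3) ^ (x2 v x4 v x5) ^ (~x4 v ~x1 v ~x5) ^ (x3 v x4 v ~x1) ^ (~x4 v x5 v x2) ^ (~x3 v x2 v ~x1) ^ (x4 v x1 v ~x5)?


Scan each clause for negated literals.
Clause 1: 2 negative; Clause 2: 0 negative; Clause 3: 3 negative; Clause 4: 1 negative; Clause 5: 1 negative; Clause 6: 2 negative; Clause 7: 1 negative.
Total negative literal occurrences = 10.

10


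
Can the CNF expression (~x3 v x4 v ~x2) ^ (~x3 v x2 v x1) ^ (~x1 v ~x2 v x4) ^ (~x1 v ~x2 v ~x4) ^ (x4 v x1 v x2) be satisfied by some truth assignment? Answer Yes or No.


Check all 16 possible truth assignments.
Number of satisfying assignments found: 8.
The formula is satisfiable.

Yes


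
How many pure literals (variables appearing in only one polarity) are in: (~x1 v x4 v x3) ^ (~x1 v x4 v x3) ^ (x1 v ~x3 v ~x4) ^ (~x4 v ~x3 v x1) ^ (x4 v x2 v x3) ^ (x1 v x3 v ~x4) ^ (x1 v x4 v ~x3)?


A pure literal appears in only one polarity across all clauses.
Pure literals: x2 (positive only).
Count = 1.

1


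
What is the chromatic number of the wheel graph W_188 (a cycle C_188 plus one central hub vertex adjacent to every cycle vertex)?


W_188 consists of the cycle C_188 together with a hub vertex adjacent to every cycle vertex.
The cycle C_188 needs 2 colors (even cycle -> 2).
The hub is adjacent to every cycle vertex, so it must receive a new color distinct from all of them.
Chromatic number = 2 + 1 = 3.

3


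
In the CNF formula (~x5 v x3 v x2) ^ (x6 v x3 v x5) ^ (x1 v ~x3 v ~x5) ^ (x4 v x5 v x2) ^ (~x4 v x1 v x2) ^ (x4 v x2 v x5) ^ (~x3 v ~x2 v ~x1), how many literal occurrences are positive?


Scan each clause for unnegated literals.
Clause 1: 2 positive; Clause 2: 3 positive; Clause 3: 1 positive; Clause 4: 3 positive; Clause 5: 2 positive; Clause 6: 3 positive; Clause 7: 0 positive.
Total positive literal occurrences = 14.

14


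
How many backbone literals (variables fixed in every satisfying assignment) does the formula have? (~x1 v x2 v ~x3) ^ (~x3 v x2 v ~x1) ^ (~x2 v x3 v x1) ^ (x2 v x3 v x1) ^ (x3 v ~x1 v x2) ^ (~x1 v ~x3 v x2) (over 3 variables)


Find all satisfying assignments: 4 model(s).
Check which variables have the same value in every model.
No variable is fixed across all models.
Backbone size = 0.

0


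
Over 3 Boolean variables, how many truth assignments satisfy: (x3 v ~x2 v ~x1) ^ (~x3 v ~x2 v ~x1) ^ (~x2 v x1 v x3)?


Enumerate all 8 truth assignments over 3 variables.
Test each against every clause.
Satisfying assignments found: 5.

5


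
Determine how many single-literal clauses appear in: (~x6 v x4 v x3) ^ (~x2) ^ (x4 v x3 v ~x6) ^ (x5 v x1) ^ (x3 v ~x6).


A unit clause contains exactly one literal.
Unit clauses found: (~x2).
Count = 1.

1


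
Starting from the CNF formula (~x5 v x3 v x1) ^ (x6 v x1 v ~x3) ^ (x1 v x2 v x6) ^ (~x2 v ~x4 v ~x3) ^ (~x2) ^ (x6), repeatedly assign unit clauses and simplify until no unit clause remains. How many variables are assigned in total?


Unit propagation repeatedly assigns the literal in any unit clause, then simplifies.
Assignments in order: x2 = F, x6 = T.
No further unit clauses remain.
Total variables assigned = 2.

2


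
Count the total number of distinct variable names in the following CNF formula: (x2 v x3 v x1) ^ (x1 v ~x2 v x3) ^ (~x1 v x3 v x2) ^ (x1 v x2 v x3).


Identify each distinct variable in the formula.
Variables found: x1, x2, x3.
Total distinct variables = 3.

3


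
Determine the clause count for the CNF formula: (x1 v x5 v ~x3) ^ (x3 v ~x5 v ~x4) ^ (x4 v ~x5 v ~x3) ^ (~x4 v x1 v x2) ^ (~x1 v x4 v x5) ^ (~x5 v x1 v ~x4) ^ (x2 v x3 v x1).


Each group enclosed in parentheses joined by ^ is one clause.
Counting the conjuncts: 7 clauses.

7


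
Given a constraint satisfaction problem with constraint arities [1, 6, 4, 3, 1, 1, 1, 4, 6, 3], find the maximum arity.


The arities are: 1, 6, 4, 3, 1, 1, 1, 4, 6, 3.
Scan for the maximum value.
Maximum arity = 6.

6


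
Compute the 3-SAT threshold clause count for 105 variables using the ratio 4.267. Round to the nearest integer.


The 3-SAT phase transition occurs at approximately 4.267 clauses per variable.
m = 4.267 * 105 = 448.035.
Rounded to nearest integer: 448.

448


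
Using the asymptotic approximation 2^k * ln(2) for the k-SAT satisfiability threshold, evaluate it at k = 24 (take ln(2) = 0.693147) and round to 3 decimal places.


Using the asymptotic formula: threshold ~ 2^k * ln(2).
2^24 = 16777216.
16777216 * 0.693147 = 11629076.939.

11629076.939


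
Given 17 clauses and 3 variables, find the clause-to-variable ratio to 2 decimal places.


Clause-to-variable ratio = clauses / variables.
17 / 3 = 5.67.

5.67


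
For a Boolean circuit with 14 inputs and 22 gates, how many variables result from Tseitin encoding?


The Tseitin transformation introduces one auxiliary variable per gate.
Total variables = inputs + gates = 14 + 22 = 36.

36


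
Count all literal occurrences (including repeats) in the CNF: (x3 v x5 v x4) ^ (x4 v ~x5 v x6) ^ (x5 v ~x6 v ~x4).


Clause lengths: 3, 3, 3.
Sum = 3 + 3 + 3 = 9.

9


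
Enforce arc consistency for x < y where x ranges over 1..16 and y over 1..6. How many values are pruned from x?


For the constraint x < y, x needs a supporting value in y's domain.
x can be at most 5 (one less than y's maximum).
Valid x values from domain: 5 out of 16.
Pruned = 16 - 5 = 11.

11


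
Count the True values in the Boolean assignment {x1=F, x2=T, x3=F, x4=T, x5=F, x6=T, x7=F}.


The weight is the number of variables assigned True.
True variables: x2, x4, x6.
Weight = 3.

3


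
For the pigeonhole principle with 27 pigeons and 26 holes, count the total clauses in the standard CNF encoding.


The PHP encoding has two parts:
1) At-least-one-hole clauses: 27 (one per pigeon, each with 26 literals).
2) At-most-one-pigeon-per-hole clauses: 26 holes * C(27,2) = 26 * 351 = 9126.
Total clauses = 27 + 9126 = 9153.

9153


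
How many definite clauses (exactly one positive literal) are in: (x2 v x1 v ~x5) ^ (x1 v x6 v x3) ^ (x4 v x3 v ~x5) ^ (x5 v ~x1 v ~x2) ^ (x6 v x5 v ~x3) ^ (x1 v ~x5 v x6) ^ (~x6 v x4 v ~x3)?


A definite clause has exactly one positive literal.
Clause 1: 2 positive -> not definite
Clause 2: 3 positive -> not definite
Clause 3: 2 positive -> not definite
Clause 4: 1 positive -> definite
Clause 5: 2 positive -> not definite
Clause 6: 2 positive -> not definite
Clause 7: 1 positive -> definite
Definite clause count = 2.

2


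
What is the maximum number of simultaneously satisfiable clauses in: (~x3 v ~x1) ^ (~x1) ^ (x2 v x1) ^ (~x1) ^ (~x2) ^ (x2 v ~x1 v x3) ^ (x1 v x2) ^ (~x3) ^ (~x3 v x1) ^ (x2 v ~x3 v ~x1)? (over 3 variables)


Enumerate all 8 truth assignments.
For each, count how many of the 10 clauses are satisfied.
The formula is not fully satisfiable, so the maximum is below 10.
Maximum simultaneously satisfiable clauses = 9.

9


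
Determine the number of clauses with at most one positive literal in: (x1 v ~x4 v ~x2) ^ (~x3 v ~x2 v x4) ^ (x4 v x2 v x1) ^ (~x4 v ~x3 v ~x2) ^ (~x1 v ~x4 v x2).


A Horn clause has at most one positive literal.
Clause 1: 1 positive lit(s) -> Horn
Clause 2: 1 positive lit(s) -> Horn
Clause 3: 3 positive lit(s) -> not Horn
Clause 4: 0 positive lit(s) -> Horn
Clause 5: 1 positive lit(s) -> Horn
Total Horn clauses = 4.

4


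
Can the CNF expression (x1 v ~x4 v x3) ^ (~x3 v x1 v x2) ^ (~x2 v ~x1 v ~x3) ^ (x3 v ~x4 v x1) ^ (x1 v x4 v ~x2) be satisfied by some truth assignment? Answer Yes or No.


Check all 16 possible truth assignments.
Number of satisfying assignments found: 8.
The formula is satisfiable.

Yes


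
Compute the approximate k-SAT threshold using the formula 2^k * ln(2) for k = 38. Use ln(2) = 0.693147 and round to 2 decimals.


Using the asymptotic formula: threshold ~ 2^k * ln(2).
2^38 = 274877906944.
274877906944 * 0.693147 = 190530796564.51.

190530796564.51


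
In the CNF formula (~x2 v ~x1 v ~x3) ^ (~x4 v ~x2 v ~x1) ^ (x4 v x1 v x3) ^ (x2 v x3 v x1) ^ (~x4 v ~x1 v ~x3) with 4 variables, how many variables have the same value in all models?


Find all satisfying assignments: 9 model(s).
Check which variables have the same value in every model.
No variable is fixed across all models.
Backbone size = 0.

0


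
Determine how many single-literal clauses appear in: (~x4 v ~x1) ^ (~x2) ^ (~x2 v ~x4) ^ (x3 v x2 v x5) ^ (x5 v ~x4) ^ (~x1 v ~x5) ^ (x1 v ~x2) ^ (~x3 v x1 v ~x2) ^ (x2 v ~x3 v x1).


A unit clause contains exactly one literal.
Unit clauses found: (~x2).
Count = 1.

1


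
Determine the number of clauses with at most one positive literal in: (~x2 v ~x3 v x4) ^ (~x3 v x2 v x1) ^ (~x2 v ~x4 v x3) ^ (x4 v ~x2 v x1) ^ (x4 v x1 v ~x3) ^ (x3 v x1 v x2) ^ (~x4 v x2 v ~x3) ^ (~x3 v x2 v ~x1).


A Horn clause has at most one positive literal.
Clause 1: 1 positive lit(s) -> Horn
Clause 2: 2 positive lit(s) -> not Horn
Clause 3: 1 positive lit(s) -> Horn
Clause 4: 2 positive lit(s) -> not Horn
Clause 5: 2 positive lit(s) -> not Horn
Clause 6: 3 positive lit(s) -> not Horn
Clause 7: 1 positive lit(s) -> Horn
Clause 8: 1 positive lit(s) -> Horn
Total Horn clauses = 4.

4


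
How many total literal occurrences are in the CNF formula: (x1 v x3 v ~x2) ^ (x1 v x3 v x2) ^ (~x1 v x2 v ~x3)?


Clause lengths: 3, 3, 3.
Sum = 3 + 3 + 3 = 9.

9


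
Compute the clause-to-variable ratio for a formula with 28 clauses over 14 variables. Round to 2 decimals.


Clause-to-variable ratio = clauses / variables.
28 / 14 = 2.0.

2.0


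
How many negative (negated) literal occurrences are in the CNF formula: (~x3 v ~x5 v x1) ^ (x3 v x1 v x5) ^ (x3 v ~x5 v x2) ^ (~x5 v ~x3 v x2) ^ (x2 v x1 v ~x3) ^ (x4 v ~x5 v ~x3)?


Scan each clause for negated literals.
Clause 1: 2 negative; Clause 2: 0 negative; Clause 3: 1 negative; Clause 4: 2 negative; Clause 5: 1 negative; Clause 6: 2 negative.
Total negative literal occurrences = 8.

8


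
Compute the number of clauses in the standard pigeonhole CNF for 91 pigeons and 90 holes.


The PHP encoding has two parts:
1) At-least-one-hole clauses: 91 (one per pigeon, each with 90 literals).
2) At-most-one-pigeon-per-hole clauses: 90 holes * C(91,2) = 90 * 4095 = 368550.
Total clauses = 91 + 368550 = 368641.

368641


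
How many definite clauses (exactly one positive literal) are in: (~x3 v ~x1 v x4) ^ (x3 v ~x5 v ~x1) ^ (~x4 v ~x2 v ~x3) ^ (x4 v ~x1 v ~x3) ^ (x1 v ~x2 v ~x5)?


A definite clause has exactly one positive literal.
Clause 1: 1 positive -> definite
Clause 2: 1 positive -> definite
Clause 3: 0 positive -> not definite
Clause 4: 1 positive -> definite
Clause 5: 1 positive -> definite
Definite clause count = 4.

4


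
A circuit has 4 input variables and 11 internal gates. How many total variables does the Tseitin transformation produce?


The Tseitin transformation introduces one auxiliary variable per gate.
Total variables = inputs + gates = 4 + 11 = 15.

15


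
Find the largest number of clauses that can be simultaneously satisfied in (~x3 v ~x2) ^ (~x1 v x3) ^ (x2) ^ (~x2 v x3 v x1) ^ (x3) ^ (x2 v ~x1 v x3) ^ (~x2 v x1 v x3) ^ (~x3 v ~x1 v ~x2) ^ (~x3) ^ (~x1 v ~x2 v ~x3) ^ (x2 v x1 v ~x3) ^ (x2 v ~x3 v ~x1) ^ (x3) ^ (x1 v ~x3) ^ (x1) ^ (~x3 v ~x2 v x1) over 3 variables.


Enumerate all 8 truth assignments.
For each, count how many of the 16 clauses are satisfied.
The formula is not fully satisfiable, so the maximum is below 16.
Maximum simultaneously satisfiable clauses = 13.

13


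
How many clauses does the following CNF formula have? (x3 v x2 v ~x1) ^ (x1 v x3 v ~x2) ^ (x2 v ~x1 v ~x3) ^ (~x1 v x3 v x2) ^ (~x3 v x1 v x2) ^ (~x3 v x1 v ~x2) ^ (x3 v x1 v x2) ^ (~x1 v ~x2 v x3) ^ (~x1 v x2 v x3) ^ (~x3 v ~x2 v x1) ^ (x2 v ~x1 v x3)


Each group enclosed in parentheses joined by ^ is one clause.
Counting the conjuncts: 11 clauses.

11


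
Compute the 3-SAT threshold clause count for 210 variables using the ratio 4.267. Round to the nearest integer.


The 3-SAT phase transition occurs at approximately 4.267 clauses per variable.
m = 4.267 * 210 = 896.07.
Rounded to nearest integer: 896.

896


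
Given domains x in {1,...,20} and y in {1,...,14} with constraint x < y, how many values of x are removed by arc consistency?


For the constraint x < y, x needs a supporting value in y's domain.
x can be at most 13 (one less than y's maximum).
Valid x values from domain: 13 out of 20.
Pruned = 20 - 13 = 7.

7


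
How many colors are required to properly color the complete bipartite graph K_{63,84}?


K_{63,84} is bipartite by definition: the two parts are independent sets, with every edge crossing between them.
Color all vertices in one part with color 1 and all vertices in the other part with color 2.
Since the graph has at least one edge, one color does not suffice.
Chromatic number = 2.

2


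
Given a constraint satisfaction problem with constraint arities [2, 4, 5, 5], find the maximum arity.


The arities are: 2, 4, 5, 5.
Scan for the maximum value.
Maximum arity = 5.

5


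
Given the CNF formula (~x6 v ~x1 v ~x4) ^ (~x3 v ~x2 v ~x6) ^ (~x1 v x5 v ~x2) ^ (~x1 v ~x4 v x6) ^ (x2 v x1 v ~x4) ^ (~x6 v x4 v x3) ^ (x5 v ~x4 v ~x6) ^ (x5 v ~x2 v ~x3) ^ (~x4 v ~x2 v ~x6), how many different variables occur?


Identify each distinct variable in the formula.
Variables found: x1, x2, x3, x4, x5, x6.
Total distinct variables = 6.

6


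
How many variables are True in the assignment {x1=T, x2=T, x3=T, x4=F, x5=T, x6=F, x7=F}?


The weight is the number of variables assigned True.
True variables: x1, x2, x3, x5.
Weight = 4.

4


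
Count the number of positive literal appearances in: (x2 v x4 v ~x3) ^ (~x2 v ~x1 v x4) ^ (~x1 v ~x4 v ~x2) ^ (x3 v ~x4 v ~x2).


Scan each clause for unnegated literals.
Clause 1: 2 positive; Clause 2: 1 positive; Clause 3: 0 positive; Clause 4: 1 positive.
Total positive literal occurrences = 4.

4


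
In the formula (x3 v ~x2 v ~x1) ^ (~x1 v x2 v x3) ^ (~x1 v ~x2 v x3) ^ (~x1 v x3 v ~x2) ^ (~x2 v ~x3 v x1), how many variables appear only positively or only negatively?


A pure literal appears in only one polarity across all clauses.
No pure literals found.
Count = 0.

0


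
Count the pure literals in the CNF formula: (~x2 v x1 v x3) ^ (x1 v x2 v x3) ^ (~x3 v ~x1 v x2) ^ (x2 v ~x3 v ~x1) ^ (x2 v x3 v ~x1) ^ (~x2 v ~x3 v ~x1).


A pure literal appears in only one polarity across all clauses.
No pure literals found.
Count = 0.

0


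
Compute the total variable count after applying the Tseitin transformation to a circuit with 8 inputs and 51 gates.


The Tseitin transformation introduces one auxiliary variable per gate.
Total variables = inputs + gates = 8 + 51 = 59.

59


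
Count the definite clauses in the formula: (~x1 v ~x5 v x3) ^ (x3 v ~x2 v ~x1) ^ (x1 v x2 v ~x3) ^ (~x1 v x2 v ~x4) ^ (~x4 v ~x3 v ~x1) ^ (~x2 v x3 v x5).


A definite clause has exactly one positive literal.
Clause 1: 1 positive -> definite
Clause 2: 1 positive -> definite
Clause 3: 2 positive -> not definite
Clause 4: 1 positive -> definite
Clause 5: 0 positive -> not definite
Clause 6: 2 positive -> not definite
Definite clause count = 3.

3


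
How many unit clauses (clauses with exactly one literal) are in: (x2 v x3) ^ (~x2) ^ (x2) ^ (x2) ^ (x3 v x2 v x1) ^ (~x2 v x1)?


A unit clause contains exactly one literal.
Unit clauses found: (~x2), (x2), (x2).
Count = 3.

3


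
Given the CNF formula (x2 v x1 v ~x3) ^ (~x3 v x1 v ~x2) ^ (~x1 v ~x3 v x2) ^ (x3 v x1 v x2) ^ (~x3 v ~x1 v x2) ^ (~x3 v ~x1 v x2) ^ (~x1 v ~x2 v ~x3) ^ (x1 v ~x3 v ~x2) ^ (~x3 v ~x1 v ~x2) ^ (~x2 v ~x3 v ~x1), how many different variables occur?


Identify each distinct variable in the formula.
Variables found: x1, x2, x3.
Total distinct variables = 3.

3


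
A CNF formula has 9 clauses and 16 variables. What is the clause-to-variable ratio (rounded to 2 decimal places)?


Clause-to-variable ratio = clauses / variables.
9 / 16 = 0.56.

0.56


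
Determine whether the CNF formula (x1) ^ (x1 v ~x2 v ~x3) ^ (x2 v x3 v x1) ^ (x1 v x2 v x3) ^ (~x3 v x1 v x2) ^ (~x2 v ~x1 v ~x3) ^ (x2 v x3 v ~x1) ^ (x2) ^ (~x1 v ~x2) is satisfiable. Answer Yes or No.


Check all 8 possible truth assignments.
Number of satisfying assignments found: 0.
The formula is unsatisfiable.

No


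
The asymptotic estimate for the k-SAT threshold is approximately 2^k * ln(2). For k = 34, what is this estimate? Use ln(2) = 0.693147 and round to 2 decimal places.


Using the asymptotic formula: threshold ~ 2^k * ln(2).
2^34 = 17179869184.
17179869184 * 0.693147 = 11908174785.28.

11908174785.28


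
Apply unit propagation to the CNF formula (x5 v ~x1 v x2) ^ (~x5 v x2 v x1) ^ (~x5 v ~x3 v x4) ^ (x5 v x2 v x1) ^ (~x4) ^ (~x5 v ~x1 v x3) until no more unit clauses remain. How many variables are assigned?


Unit propagation repeatedly assigns the literal in any unit clause, then simplifies.
Assignments in order: x4 = F.
No further unit clauses remain.
Total variables assigned = 1.

1


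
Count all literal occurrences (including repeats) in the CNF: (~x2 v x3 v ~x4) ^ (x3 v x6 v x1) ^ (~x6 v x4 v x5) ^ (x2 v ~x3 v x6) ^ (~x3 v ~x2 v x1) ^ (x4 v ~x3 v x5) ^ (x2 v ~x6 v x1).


Clause lengths: 3, 3, 3, 3, 3, 3, 3.
Sum = 3 + 3 + 3 + 3 + 3 + 3 + 3 = 21.

21


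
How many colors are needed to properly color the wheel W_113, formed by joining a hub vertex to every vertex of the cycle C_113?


W_113 consists of the cycle C_113 together with a hub vertex adjacent to every cycle vertex.
The cycle C_113 needs 3 colors (odd cycle -> 3).
The hub is adjacent to every cycle vertex, so it must receive a new color distinct from all of them.
Chromatic number = 3 + 1 = 4.

4


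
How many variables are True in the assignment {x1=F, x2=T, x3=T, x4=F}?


The weight is the number of variables assigned True.
True variables: x2, x3.
Weight = 2.

2


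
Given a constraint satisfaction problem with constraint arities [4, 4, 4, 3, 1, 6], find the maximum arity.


The arities are: 4, 4, 4, 3, 1, 6.
Scan for the maximum value.
Maximum arity = 6.

6


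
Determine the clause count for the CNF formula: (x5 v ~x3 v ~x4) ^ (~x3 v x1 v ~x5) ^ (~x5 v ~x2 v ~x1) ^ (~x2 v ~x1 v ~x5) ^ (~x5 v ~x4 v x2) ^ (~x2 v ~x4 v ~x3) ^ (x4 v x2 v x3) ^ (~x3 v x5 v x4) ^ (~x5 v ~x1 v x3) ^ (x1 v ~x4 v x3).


Each group enclosed in parentheses joined by ^ is one clause.
Counting the conjuncts: 10 clauses.

10


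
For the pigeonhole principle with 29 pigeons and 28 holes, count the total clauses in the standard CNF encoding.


The PHP encoding has two parts:
1) At-least-one-hole clauses: 29 (one per pigeon, each with 28 literals).
2) At-most-one-pigeon-per-hole clauses: 28 holes * C(29,2) = 28 * 406 = 11368.
Total clauses = 29 + 11368 = 11397.

11397


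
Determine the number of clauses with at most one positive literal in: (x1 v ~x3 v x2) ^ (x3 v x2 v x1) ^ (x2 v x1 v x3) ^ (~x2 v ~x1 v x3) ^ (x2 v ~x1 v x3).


A Horn clause has at most one positive literal.
Clause 1: 2 positive lit(s) -> not Horn
Clause 2: 3 positive lit(s) -> not Horn
Clause 3: 3 positive lit(s) -> not Horn
Clause 4: 1 positive lit(s) -> Horn
Clause 5: 2 positive lit(s) -> not Horn
Total Horn clauses = 1.

1


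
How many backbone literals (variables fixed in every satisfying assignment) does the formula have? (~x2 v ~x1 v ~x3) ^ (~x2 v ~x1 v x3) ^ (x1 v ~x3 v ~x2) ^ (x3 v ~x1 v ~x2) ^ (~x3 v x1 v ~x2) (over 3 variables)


Find all satisfying assignments: 5 model(s).
Check which variables have the same value in every model.
No variable is fixed across all models.
Backbone size = 0.

0


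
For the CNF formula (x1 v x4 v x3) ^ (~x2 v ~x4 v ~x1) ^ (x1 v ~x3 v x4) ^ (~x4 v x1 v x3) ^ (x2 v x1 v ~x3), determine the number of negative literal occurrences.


Scan each clause for negated literals.
Clause 1: 0 negative; Clause 2: 3 negative; Clause 3: 1 negative; Clause 4: 1 negative; Clause 5: 1 negative.
Total negative literal occurrences = 6.

6


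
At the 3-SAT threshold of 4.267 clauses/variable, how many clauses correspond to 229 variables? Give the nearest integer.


The 3-SAT phase transition occurs at approximately 4.267 clauses per variable.
m = 4.267 * 229 = 977.143.
Rounded to nearest integer: 977.

977


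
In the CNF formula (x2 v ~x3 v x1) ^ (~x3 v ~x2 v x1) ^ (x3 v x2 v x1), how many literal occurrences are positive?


Scan each clause for unnegated literals.
Clause 1: 2 positive; Clause 2: 1 positive; Clause 3: 3 positive.
Total positive literal occurrences = 6.

6


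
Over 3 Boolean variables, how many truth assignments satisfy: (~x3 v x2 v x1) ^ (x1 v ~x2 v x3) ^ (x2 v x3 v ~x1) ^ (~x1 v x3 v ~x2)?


Enumerate all 8 truth assignments over 3 variables.
Test each against every clause.
Satisfying assignments found: 4.

4


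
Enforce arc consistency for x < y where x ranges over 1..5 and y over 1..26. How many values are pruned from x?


For the constraint x < y, x needs a supporting value in y's domain.
x can be at most 25 (one less than y's maximum).
Valid x values from domain: 5 out of 5.
Pruned = 5 - 5 = 0.

0


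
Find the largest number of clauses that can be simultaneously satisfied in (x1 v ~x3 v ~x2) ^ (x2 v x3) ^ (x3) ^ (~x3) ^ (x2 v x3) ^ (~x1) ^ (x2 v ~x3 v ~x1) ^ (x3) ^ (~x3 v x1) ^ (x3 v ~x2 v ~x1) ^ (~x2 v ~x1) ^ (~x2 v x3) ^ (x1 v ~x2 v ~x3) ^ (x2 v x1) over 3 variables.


Enumerate all 8 truth assignments.
For each, count how many of the 14 clauses are satisfied.
The formula is not fully satisfiable, so the maximum is below 14.
Maximum simultaneously satisfiable clauses = 11.

11
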